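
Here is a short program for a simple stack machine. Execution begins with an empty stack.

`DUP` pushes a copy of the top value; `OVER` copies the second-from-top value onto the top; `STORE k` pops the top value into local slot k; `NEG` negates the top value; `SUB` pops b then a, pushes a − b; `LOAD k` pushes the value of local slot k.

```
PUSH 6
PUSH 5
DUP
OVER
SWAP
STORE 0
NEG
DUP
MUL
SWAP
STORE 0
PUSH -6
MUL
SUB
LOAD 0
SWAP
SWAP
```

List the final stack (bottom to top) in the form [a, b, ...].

[156, 5]

PUSH 6  → 6
PUSH 5  → 6 5
DUP     → 6 5 5
OVER    → 6 5 5 5
SWAP    → 6 5 5 5
STORE 0 → 6 5 5
NEG     → 6 5 -5
DUP     → 6 5 -5 -5
MUL     → 6 5 25
SWAP    → 6 25 5
STORE 0 → 6 25
PUSH -6 → 6 25 -6
MUL     → 6 -150
SUB     → 156
LOAD 0  → 156 5
SWAP    → 5 156
SWAP    → 156 5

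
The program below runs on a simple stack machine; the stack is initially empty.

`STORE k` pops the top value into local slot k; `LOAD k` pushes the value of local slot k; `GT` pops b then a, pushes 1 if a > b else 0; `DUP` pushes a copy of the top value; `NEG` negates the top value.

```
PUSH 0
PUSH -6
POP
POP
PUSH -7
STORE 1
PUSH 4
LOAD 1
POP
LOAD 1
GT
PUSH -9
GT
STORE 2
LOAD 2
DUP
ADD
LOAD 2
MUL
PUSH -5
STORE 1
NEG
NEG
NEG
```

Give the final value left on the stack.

-2

PUSH 0  -> [0]
PUSH -6 -> [0, -6]
POP     -> [0]
POP     -> []
PUSH -7 -> [-7]
STORE 1 -> []
PUSH 4  -> [4]
LOAD 1  -> [4, -7]
POP     -> [4]
LOAD 1  -> [4, -7]
GT      -> [1]
PUSH -9 -> [1, -9]
GT      -> [1]
STORE 2 -> []
LOAD 2  -> [1]
DUP     -> [1, 1]
ADD     -> [2]
LOAD 2  -> [2, 1]
MUL     -> [2]
PUSH -5 -> [2, -5]
STORE 1 -> [2]
NEG     -> [-2]
NEG     -> [2]
NEG     -> [-2]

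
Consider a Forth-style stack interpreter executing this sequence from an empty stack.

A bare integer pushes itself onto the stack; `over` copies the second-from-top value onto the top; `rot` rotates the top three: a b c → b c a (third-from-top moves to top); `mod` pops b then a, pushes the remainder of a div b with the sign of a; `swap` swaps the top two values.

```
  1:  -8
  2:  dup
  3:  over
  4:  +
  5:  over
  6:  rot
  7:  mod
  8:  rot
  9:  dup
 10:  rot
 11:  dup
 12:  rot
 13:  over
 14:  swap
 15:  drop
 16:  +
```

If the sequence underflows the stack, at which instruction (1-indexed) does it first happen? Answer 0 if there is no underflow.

8

-8    -8
dup   -8 -8
over  -8 -8 -8
+     -8 -16
over  -8 -16 -8
rot   -16 -8 -8
mod   -16 0
rot  — needs 3 operands, stack has 2 → underflow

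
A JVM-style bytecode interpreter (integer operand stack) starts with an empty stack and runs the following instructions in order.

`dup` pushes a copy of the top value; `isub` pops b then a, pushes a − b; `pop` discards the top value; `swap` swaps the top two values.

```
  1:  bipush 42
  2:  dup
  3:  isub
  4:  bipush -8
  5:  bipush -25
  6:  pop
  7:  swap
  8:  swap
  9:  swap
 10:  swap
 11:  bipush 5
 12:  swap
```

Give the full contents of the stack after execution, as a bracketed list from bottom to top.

[0, 5, -8]

bipush 42  -> 42
dup        -> 42 42
isub       -> 0
bipush -8  -> 0 -8
bipush -25 -> 0 -8 -25
pop        -> 0 -8
swap       -> -8 0
swap       -> 0 -8
swap       -> -8 0
swap       -> 0 -8
bipush 5   -> 0 -8 5
swap       -> 0 5 -8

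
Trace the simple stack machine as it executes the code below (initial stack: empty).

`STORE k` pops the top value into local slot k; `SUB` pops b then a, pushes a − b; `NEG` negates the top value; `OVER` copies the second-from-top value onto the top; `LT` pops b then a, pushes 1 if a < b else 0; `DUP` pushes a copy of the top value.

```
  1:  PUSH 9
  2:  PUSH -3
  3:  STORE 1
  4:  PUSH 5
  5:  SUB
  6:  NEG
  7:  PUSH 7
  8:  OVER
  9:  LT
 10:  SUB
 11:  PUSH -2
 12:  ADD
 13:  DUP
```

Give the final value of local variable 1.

PUSH 9  -> 9
PUSH -3 -> 9 -3
STORE 1 -> 9
PUSH 5  -> 9 5
SUB     -> 4
NEG     -> -4
PUSH 7  -> -4 7
OVER    -> -4 7 -4
LT      -> -4 0
SUB     -> -4
PUSH -2 -> -4 -2
ADD     -> -6
DUP     -> -6 -6

-3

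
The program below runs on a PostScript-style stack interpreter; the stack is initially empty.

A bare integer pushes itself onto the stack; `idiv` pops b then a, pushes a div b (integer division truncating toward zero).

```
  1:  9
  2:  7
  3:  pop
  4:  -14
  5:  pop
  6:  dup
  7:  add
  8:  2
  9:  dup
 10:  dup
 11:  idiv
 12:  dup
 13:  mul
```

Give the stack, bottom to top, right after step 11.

9    -> 9
7    -> 9 7
pop  -> 9
-14  -> 9 -14
pop  -> 9
dup  -> 9 9
add  -> 18
2    -> 18 2
dup  -> 18 2 2
dup  -> 18 2 2 2
idiv -> 18 2 1

[18, 2, 1]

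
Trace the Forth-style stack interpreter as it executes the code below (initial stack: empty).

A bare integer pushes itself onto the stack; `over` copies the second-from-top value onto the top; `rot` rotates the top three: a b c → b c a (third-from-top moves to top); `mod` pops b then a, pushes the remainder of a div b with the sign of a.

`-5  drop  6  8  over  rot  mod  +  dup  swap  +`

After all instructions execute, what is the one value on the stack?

16

-5   -> [-5]
drop -> []
6    -> [6]
8    -> [6, 8]
over -> [6, 8, 6]
rot  -> [8, 6, 6]
mod  -> [8, 0]
+    -> [8]
dup  -> [8, 8]
swap -> [8, 8]
+    -> [16]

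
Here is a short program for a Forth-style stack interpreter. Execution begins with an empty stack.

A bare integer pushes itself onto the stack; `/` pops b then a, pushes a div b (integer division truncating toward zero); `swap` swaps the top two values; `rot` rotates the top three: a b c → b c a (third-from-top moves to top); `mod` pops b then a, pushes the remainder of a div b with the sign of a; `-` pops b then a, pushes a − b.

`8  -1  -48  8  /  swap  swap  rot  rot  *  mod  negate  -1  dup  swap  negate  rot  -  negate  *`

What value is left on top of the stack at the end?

8      : 8
-1     : 8 -1
-48    : 8 -1 -48
8      : 8 -1 -48 8
/      : 8 -1 -6
swap   : 8 -6 -1
swap   : 8 -1 -6
rot    : -1 -6 8
rot    : -6 8 -1
*      : -6 -8
mod    : -6
negate : 6
-1     : 6 -1
dup    : 6 -1 -1
swap   : 6 -1 -1
negate : 6 -1 1
rot    : -1 1 6
-      : -1 -5
negate : -1 5
*      : -5

-5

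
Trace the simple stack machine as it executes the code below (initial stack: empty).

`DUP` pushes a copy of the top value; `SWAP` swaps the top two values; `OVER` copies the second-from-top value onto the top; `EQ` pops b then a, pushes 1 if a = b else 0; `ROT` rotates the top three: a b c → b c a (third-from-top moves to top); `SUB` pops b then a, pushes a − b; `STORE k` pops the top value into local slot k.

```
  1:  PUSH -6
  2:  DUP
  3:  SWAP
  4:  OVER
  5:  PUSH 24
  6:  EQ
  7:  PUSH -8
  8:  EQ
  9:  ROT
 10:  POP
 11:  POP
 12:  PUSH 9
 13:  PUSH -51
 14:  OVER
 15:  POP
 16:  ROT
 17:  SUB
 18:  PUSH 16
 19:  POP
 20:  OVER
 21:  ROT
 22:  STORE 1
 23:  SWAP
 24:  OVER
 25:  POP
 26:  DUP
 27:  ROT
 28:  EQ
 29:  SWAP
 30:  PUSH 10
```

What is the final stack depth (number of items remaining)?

PUSH -6  : [-6]
DUP      : [-6, -6]
SWAP     : [-6, -6]
OVER     : [-6, -6, -6]
PUSH 24  : [-6, -6, -6, 24]
EQ       : [-6, -6, 0]
PUSH -8  : [-6, -6, 0, -8]
EQ       : [-6, -6, 0]
ROT      : [-6, 0, -6]
POP      : [-6, 0]
POP      : [-6]
PUSH 9   : [-6, 9]
PUSH -51 : [-6, 9, -51]
OVER     : [-6, 9, -51, 9]
POP      : [-6, 9, -51]
ROT      : [9, -51, -6]
SUB      : [9, -45]
PUSH 16  : [9, -45, 16]
POP      : [9, -45]
OVER     : [9, -45, 9]
ROT      : [-45, 9, 9]
STORE 1  : [-45, 9]
SWAP     : [9, -45]
OVER     : [9, -45, 9]
POP      : [9, -45]
DUP      : [9, -45, -45]
ROT      : [-45, -45, 9]
EQ       : [-45, 0]
SWAP     : [0, -45]
PUSH 10  : [0, -45, 10]

3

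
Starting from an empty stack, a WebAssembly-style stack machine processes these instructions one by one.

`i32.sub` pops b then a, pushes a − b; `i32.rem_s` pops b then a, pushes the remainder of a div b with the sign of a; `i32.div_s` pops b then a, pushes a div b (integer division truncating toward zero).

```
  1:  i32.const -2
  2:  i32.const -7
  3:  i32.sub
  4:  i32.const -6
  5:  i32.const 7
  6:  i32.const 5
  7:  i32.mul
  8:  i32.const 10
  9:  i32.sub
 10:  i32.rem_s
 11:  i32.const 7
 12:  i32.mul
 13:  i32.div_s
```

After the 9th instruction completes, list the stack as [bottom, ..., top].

i32.const -2 : [-2]
i32.const -7 : [-2, -7]
i32.sub      : [5]
i32.const -6 : [5, -6]
i32.const 7  : [5, -6, 7]
i32.const 5  : [5, -6, 7, 5]
i32.mul      : [5, -6, 35]
i32.const 10 : [5, -6, 35, 10]
i32.sub      : [5, -6, 25]

[5, -6, 25]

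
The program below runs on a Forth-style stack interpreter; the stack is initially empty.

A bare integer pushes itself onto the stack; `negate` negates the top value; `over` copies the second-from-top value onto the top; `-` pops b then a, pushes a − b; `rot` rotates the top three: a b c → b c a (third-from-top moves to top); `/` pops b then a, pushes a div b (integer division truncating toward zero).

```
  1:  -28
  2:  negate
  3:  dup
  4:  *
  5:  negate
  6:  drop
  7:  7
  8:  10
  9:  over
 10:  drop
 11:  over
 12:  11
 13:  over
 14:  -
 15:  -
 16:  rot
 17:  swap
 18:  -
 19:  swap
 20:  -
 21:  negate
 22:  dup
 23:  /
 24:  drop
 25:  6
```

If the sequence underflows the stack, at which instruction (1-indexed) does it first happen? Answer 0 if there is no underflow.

-28    : [-28]
negate : [28]
dup    : [28, 28]
*      : [784]
negate : [-784]
drop   : []
7      : [7]
10     : [7, 10]
over   : [7, 10, 7]
drop   : [7, 10]
over   : [7, 10, 7]
11     : [7, 10, 7, 11]
over   : [7, 10, 7, 11, 7]
-      : [7, 10, 7, 4]
-      : [7, 10, 3]
rot    : [10, 3, 7]
swap   : [10, 7, 3]
-      : [10, 4]
swap   : [4, 10]
-      : [-6]
negate : [6]
dup    : [6, 6]
/      : [1]
drop   : []
6      : [6]

0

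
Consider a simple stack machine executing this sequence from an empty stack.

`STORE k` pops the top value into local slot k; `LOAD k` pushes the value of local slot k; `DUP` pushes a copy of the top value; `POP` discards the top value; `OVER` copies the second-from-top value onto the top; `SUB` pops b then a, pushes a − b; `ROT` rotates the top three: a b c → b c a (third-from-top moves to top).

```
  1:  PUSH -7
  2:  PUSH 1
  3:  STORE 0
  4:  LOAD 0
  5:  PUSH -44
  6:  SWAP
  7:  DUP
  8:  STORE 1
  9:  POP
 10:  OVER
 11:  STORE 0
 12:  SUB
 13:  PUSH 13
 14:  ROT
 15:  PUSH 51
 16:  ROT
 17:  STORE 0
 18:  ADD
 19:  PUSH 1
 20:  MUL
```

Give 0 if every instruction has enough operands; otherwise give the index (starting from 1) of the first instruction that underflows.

14

PUSH -7  : [-7]
PUSH 1   : [-7, 1]
STORE 0  : [-7]
LOAD 0   : [-7, 1]
PUSH -44 : [-7, 1, -44]
SWAP     : [-7, -44, 1]
DUP      : [-7, -44, 1, 1]
STORE 1  : [-7, -44, 1]
POP      : [-7, -44]
OVER     : [-7, -44, -7]
STORE 0  : [-7, -44]
SUB      : [37]
PUSH 13  : [37, 13]
ROT  — needs 3 operands, stack has 2 → underflow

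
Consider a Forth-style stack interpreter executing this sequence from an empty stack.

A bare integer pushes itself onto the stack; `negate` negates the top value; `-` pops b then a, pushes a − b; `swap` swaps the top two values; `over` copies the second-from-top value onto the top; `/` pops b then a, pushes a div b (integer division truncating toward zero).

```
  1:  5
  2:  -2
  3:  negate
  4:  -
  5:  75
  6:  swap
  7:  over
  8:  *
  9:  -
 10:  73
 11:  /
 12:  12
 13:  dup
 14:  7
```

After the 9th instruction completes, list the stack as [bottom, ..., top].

[-150]

5      -> 5
-2     -> 5 -2
negate -> 5 2
-      -> 3
75     -> 3 75
swap   -> 75 3
over   -> 75 3 75
*      -> 75 225
-      -> -150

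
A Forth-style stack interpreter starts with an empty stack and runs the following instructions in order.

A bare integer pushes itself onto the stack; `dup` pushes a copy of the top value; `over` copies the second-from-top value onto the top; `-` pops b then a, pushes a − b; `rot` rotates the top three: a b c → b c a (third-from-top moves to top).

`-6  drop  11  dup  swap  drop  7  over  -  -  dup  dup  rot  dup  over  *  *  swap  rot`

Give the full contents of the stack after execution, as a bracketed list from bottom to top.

[3375, 15, 15]

-6   -> [-6]
drop -> []
11   -> [11]
dup  -> [11, 11]
swap -> [11, 11]
drop -> [11]
7    -> [11, 7]
over -> [11, 7, 11]
-    -> [11, -4]
-    -> [15]
dup  -> [15, 15]
dup  -> [15, 15, 15]
rot  -> [15, 15, 15]
dup  -> [15, 15, 15, 15]
over -> [15, 15, 15, 15, 15]
*    -> [15, 15, 15, 225]
*    -> [15, 15, 3375]
swap -> [15, 3375, 15]
rot  -> [3375, 15, 15]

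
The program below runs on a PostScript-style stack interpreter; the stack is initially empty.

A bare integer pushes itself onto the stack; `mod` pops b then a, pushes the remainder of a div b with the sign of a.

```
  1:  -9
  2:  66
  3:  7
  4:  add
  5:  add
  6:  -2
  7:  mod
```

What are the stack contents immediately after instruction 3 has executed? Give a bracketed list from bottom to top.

[-9, 66, 7]

-9 : [-9]
66 : [-9, 66]
7  : [-9, 66, 7]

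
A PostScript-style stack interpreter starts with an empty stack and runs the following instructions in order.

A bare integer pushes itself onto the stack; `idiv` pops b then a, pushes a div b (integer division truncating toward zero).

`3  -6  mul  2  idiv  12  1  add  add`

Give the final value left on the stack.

3    -> 3
-6   -> 3 -6
mul  -> -18
2    -> -18 2
idiv -> -9
12   -> -9 12
1    -> -9 12 1
add  -> -9 13
add  -> 4

4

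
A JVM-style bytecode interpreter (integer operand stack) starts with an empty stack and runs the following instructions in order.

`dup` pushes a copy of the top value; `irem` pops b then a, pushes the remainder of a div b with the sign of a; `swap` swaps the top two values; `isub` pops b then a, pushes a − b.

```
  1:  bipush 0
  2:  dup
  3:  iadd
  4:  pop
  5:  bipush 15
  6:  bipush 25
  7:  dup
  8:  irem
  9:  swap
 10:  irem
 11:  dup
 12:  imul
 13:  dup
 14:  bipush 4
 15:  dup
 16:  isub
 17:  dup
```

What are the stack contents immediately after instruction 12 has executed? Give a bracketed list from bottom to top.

[0]

bipush 0  → [0]
dup       → [0, 0]
iadd      → [0]
pop       → []
bipush 15 → [15]
bipush 25 → [15, 25]
dup       → [15, 25, 25]
irem      → [15, 0]
swap      → [0, 15]
irem      → [0]
dup       → [0, 0]
imul      → [0]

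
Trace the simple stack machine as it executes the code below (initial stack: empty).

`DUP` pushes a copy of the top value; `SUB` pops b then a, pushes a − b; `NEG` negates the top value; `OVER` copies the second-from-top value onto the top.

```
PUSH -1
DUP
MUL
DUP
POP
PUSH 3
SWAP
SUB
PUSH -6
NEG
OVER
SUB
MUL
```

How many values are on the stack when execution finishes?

1

PUSH -1 : [-1]
DUP     : [-1, -1]
MUL     : [1]
DUP     : [1, 1]
POP     : [1]
PUSH 3  : [1, 3]
SWAP    : [3, 1]
SUB     : [2]
PUSH -6 : [2, -6]
NEG     : [2, 6]
OVER    : [2, 6, 2]
SUB     : [2, 4]
MUL     : [8]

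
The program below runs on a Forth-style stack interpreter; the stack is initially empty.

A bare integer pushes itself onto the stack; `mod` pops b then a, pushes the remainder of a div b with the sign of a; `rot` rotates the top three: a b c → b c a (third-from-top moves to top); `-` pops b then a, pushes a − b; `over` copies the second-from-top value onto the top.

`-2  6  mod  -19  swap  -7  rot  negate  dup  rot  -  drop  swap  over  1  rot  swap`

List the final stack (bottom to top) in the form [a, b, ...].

[19, 19, -2, 1]

-2     : [-2]
6      : [-2, 6]
mod    : [-2]
-19    : [-2, -19]
swap   : [-19, -2]
-7     : [-19, -2, -7]
rot    : [-2, -7, -19]
negate : [-2, -7, 19]
dup    : [-2, -7, 19, 19]
rot    : [-2, 19, 19, -7]
-      : [-2, 19, 26]
drop   : [-2, 19]
swap   : [19, -2]
over   : [19, -2, 19]
1      : [19, -2, 19, 1]
rot    : [19, 19, 1, -2]
swap   : [19, 19, -2, 1]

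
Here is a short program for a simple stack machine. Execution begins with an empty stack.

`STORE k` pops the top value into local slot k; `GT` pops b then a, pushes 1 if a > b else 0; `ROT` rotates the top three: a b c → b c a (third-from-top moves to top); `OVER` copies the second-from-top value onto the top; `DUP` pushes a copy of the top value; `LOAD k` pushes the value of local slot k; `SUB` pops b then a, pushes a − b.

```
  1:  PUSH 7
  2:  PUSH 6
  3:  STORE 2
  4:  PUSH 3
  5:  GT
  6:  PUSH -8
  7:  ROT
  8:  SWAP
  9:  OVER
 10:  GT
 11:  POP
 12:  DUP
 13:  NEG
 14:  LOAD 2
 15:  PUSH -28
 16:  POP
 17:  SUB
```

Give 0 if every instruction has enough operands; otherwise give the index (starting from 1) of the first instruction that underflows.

PUSH 7  : 7
PUSH 6  : 7 6
STORE 2 : 7
PUSH 3  : 7 3
GT      : 1
PUSH -8 : 1 -8
ROT  — needs 3 operands, stack has 2 → underflow

7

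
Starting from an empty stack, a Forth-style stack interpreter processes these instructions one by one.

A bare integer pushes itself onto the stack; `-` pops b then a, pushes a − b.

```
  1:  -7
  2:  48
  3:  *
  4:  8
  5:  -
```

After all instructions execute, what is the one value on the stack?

-344

-7  -7
48  -7 48
*   -336
8   -336 8
-   -344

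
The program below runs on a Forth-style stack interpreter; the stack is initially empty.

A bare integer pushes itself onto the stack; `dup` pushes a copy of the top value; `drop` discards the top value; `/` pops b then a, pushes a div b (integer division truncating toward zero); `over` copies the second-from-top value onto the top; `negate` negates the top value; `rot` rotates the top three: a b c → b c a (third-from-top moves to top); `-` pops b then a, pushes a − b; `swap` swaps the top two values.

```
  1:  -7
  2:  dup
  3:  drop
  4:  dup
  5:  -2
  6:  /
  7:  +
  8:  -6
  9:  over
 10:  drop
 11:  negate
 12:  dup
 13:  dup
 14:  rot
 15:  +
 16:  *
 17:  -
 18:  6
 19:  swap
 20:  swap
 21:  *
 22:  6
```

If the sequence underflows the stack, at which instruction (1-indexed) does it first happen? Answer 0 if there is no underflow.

0

-7     → -7
dup    → -7 -7
drop   → -7
dup    → -7 -7
-2     → -7 -7 -2
/      → -7 3
+      → -4
-6     → -4 -6
over   → -4 -6 -4
drop   → -4 -6
negate → -4 6
dup    → -4 6 6
dup    → -4 6 6 6
rot    → -4 6 6 6
+      → -4 6 12
*      → -4 72
-      → -76
6      → -76 6
swap   → 6 -76
swap   → -76 6
*      → -456
6      → -456 6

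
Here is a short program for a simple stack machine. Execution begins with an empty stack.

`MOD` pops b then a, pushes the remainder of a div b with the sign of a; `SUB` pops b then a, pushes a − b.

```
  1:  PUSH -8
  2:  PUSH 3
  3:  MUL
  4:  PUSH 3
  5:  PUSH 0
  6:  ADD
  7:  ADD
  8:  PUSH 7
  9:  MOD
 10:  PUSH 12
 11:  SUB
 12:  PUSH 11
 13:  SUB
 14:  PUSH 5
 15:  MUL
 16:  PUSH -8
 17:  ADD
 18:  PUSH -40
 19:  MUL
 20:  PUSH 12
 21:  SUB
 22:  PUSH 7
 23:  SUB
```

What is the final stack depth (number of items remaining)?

PUSH -8  : [-8]
PUSH 3   : [-8, 3]
MUL      : [-24]
PUSH 3   : [-24, 3]
PUSH 0   : [-24, 3, 0]
ADD      : [-24, 3]
ADD      : [-21]
PUSH 7   : [-21, 7]
MOD      : [0]
PUSH 12  : [0, 12]
SUB      : [-12]
PUSH 11  : [-12, 11]
SUB      : [-23]
PUSH 5   : [-23, 5]
MUL      : [-115]
PUSH -8  : [-115, -8]
ADD      : [-123]
PUSH -40 : [-123, -40]
MUL      : [4920]
PUSH 12  : [4920, 12]
SUB      : [4908]
PUSH 7   : [4908, 7]
SUB      : [4901]

1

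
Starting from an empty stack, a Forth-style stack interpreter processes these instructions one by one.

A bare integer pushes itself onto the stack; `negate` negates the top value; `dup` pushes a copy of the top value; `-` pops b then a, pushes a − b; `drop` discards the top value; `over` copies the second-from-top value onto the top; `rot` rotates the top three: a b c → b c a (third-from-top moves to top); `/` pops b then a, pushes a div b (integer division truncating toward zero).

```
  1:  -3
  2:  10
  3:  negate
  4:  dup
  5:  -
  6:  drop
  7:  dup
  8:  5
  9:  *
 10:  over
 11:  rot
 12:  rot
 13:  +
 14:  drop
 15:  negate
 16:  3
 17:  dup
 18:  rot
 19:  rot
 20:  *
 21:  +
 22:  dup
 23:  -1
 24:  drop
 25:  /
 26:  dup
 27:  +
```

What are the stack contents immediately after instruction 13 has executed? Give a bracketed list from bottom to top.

-3     → -3
10     → -3 10
negate → -3 -10
dup    → -3 -10 -10
-      → -3 0
drop   → -3
dup    → -3 -3
5      → -3 -3 5
*      → -3 -15
over   → -3 -15 -3
rot    → -15 -3 -3
rot    → -3 -3 -15
+      → -3 -18

[-3, -18]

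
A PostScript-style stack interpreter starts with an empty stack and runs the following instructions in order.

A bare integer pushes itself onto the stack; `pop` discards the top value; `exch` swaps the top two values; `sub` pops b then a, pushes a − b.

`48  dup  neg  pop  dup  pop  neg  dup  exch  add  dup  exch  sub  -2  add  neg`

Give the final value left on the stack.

48   → 48
dup  → 48 48
neg  → 48 -48
pop  → 48
dup  → 48 48
pop  → 48
neg  → -48
dup  → -48 -48
exch → -48 -48
add  → -96
dup  → -96 -96
exch → -96 -96
sub  → 0
-2   → 0 -2
add  → -2
neg  → 2

2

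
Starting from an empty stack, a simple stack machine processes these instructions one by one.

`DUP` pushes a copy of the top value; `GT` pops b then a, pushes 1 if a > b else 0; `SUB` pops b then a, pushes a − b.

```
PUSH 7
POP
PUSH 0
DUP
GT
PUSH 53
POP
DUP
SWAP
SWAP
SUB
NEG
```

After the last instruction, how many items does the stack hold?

1

PUSH 7  → 7
POP     → (empty)
PUSH 0  → 0
DUP     → 0 0
GT      → 0
PUSH 53 → 0 53
POP     → 0
DUP     → 0 0
SWAP    → 0 0
SWAP    → 0 0
SUB     → 0
NEG     → 0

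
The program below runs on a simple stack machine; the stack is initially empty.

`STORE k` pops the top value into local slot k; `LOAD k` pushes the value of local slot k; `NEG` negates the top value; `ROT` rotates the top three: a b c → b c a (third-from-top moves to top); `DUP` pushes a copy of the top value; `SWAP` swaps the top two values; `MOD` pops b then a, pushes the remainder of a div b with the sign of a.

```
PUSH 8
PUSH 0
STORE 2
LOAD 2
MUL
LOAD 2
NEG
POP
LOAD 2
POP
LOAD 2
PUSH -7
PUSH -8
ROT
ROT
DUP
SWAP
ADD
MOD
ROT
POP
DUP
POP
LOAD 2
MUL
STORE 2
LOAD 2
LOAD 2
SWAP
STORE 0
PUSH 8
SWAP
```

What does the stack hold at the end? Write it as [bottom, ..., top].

PUSH 8   [8]
PUSH 0   [8, 0]
STORE 2  [8]
LOAD 2   [8, 0]
MUL      [0]
LOAD 2   [0, 0]
NEG      [0, 0]
POP      [0]
LOAD 2   [0, 0]
POP      [0]
LOAD 2   [0, 0]
PUSH -7  [0, 0, -7]
PUSH -8  [0, 0, -7, -8]
ROT      [0, -7, -8, 0]
ROT      [0, -8, 0, -7]
DUP      [0, -8, 0, -7, -7]
SWAP     [0, -8, 0, -7, -7]
ADD      [0, -8, 0, -14]
MOD      [0, -8, 0]
ROT      [-8, 0, 0]
POP      [-8, 0]
DUP      [-8, 0, 0]
POP      [-8, 0]
LOAD 2   [-8, 0, 0]
MUL      [-8, 0]
STORE 2  [-8]
LOAD 2   [-8, 0]
LOAD 2   [-8, 0, 0]
SWAP     [-8, 0, 0]
STORE 0  [-8, 0]
PUSH 8   [-8, 0, 8]
SWAP     [-8, 8, 0]

[-8, 8, 0]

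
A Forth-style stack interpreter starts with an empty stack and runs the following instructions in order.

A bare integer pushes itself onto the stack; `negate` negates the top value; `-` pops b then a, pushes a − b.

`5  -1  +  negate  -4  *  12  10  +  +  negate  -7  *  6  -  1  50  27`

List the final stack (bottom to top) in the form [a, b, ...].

5      -> 5
-1     -> 5 -1
+      -> 4
negate -> -4
-4     -> -4 -4
*      -> 16
12     -> 16 12
10     -> 16 12 10
+      -> 16 22
+      -> 38
negate -> -38
-7     -> -38 -7
*      -> 266
6      -> 266 6
-      -> 260
1      -> 260 1
50     -> 260 1 50
27     -> 260 1 50 27

[260, 1, 50, 27]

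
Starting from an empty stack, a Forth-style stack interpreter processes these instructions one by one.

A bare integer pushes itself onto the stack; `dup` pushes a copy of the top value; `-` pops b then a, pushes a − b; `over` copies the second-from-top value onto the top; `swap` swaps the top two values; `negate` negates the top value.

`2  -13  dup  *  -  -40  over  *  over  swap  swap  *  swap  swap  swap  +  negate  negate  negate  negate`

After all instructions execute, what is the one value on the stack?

2      → 2
-13    → 2 -13
dup    → 2 -13 -13
*      → 2 169
-      → -167
-40    → -167 -40
over   → -167 -40 -167
*      → -167 6680
over   → -167 6680 -167
swap   → -167 -167 6680
swap   → -167 6680 -167
*      → -167 -1115560
swap   → -1115560 -167
swap   → -167 -1115560
swap   → -1115560 -167
+      → -1115727
negate → 1115727
negate → -1115727
negate → 1115727
negate → -1115727

-1115727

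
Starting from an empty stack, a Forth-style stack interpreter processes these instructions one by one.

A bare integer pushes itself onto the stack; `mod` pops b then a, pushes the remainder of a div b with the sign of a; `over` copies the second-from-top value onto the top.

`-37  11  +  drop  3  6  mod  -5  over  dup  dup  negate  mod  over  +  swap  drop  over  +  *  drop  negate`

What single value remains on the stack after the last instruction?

-37     -37
11      -37 11
+       -26
drop    (empty)
3       3
6       3 6
mod     3
-5      3 -5
over    3 -5 3
dup     3 -5 3 3
dup     3 -5 3 3 3
negate  3 -5 3 3 -3
mod     3 -5 3 0
over    3 -5 3 0 3
+       3 -5 3 3
swap    3 -5 3 3
drop    3 -5 3
over    3 -5 3 -5
+       3 -5 -2
*       3 10
drop    3
negate  -3

-3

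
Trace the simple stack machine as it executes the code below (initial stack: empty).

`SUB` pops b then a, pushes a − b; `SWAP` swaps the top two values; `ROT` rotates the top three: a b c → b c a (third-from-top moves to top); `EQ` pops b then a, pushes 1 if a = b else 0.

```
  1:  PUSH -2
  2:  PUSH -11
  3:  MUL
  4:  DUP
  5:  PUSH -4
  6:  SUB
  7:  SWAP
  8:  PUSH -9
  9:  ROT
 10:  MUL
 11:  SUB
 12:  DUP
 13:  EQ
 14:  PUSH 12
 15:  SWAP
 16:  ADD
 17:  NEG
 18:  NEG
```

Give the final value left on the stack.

13

PUSH -2  -> -2
PUSH -11 -> -2 -11
MUL      -> 22
DUP      -> 22 22
PUSH -4  -> 22 22 -4
SUB      -> 22 26
SWAP     -> 26 22
PUSH -9  -> 26 22 -9
ROT      -> 22 -9 26
MUL      -> 22 -234
SUB      -> 256
DUP      -> 256 256
EQ       -> 1
PUSH 12  -> 1 12
SWAP     -> 12 1
ADD      -> 13
NEG      -> -13
NEG      -> 13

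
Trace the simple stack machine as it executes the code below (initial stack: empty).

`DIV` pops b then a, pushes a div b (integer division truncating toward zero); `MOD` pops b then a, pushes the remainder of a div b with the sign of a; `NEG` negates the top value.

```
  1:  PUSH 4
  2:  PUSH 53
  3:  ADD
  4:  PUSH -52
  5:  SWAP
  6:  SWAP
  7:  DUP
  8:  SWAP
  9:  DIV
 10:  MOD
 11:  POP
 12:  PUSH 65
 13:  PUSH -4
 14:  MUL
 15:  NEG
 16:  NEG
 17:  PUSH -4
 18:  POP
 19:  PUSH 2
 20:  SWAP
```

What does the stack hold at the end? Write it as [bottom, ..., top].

[2, -260]

PUSH 4   → 4
PUSH 53  → 4 53
ADD      → 57
PUSH -52 → 57 -52
SWAP     → -52 57
SWAP     → 57 -52
DUP      → 57 -52 -52
SWAP     → 57 -52 -52
DIV      → 57 1
MOD      → 0
POP      → (empty)
PUSH 65  → 65
PUSH -4  → 65 -4
MUL      → -260
NEG      → 260
NEG      → -260
PUSH -4  → -260 -4
POP      → -260
PUSH 2   → -260 2
SWAP     → 2 -260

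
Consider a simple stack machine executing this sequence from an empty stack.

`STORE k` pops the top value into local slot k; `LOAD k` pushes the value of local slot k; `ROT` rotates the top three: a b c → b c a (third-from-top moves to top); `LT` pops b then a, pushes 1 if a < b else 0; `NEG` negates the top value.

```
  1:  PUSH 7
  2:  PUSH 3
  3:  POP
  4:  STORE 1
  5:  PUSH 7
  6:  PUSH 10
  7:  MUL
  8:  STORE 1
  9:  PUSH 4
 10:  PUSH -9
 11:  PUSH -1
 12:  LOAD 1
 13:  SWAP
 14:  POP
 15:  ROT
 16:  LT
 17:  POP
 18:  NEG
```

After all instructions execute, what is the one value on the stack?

PUSH 7   [7]
PUSH 3   [7, 3]
POP      [7]
STORE 1  []
PUSH 7   [7]
PUSH 10  [7, 10]
MUL      [70]
STORE 1  []
PUSH 4   [4]
PUSH -9  [4, -9]
PUSH -1  [4, -9, -1]
LOAD 1   [4, -9, -1, 70]
SWAP     [4, -9, 70, -1]
POP      [4, -9, 70]
ROT      [-9, 70, 4]
LT       [-9, 0]
POP      [-9]
NEG      [9]

9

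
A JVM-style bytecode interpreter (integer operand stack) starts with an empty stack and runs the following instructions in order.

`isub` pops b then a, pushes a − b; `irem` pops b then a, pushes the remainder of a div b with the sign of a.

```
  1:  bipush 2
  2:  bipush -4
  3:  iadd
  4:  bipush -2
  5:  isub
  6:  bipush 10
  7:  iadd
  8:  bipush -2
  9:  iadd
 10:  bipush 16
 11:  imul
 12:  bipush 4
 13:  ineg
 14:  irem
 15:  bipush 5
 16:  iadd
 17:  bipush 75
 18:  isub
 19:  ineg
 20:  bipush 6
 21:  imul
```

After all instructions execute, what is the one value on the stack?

420

bipush 2  → 2
bipush -4 → 2 -4
iadd      → -2
bipush -2 → -2 -2
isub      → 0
bipush 10 → 0 10
iadd      → 10
bipush -2 → 10 -2
iadd      → 8
bipush 16 → 8 16
imul      → 128
bipush 4  → 128 4
ineg      → 128 -4
irem      → 0
bipush 5  → 0 5
iadd      → 5
bipush 75 → 5 75
isub      → -70
ineg      → 70
bipush 6  → 70 6
imul      → 420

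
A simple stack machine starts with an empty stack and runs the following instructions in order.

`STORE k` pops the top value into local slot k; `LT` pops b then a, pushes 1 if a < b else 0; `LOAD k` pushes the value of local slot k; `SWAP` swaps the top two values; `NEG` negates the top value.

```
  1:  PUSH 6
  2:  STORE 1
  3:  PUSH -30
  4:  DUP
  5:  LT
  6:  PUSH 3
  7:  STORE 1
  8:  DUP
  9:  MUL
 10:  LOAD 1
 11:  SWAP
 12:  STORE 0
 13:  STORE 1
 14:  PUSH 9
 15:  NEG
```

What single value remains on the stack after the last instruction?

-9

PUSH 6    6
STORE 1   (empty)
PUSH -30  -30
DUP       -30 -30
LT        0
PUSH 3    0 3
STORE 1   0
DUP       0 0
MUL       0
LOAD 1    0 3
SWAP      3 0
STORE 0   3
STORE 1   (empty)
PUSH 9    9
NEG       -9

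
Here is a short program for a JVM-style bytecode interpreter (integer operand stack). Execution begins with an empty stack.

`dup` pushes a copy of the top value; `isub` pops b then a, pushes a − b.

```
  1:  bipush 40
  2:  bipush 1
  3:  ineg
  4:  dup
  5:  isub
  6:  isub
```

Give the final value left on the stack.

40

bipush 40 -> [40]
bipush 1  -> [40, 1]
ineg      -> [40, -1]
dup       -> [40, -1, -1]
isub      -> [40, 0]
isub      -> [40]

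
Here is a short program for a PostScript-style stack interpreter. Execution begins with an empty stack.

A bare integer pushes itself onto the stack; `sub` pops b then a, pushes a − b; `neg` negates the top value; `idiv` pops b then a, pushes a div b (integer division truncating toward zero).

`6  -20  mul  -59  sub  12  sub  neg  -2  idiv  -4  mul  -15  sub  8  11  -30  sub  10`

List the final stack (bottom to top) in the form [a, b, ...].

[159, 8, 41, 10]

6    : 6
-20  : 6 -20
mul  : -120
-59  : -120 -59
sub  : -61
12   : -61 12
sub  : -73
neg  : 73
-2   : 73 -2
idiv : -36
-4   : -36 -4
mul  : 144
-15  : 144 -15
sub  : 159
8    : 159 8
11   : 159 8 11
-30  : 159 8 11 -30
sub  : 159 8 41
10   : 159 8 41 10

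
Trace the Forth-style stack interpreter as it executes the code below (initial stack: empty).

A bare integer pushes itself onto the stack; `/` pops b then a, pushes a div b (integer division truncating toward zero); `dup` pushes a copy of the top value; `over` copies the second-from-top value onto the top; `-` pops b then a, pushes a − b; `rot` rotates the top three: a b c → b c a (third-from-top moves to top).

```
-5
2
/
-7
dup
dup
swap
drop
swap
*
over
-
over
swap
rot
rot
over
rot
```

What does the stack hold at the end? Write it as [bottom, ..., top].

[51, -2, -2, -2]

-5   : -5
2    : -5 2
/    : -2
-7   : -2 -7
dup  : -2 -7 -7
dup  : -2 -7 -7 -7
swap : -2 -7 -7 -7
drop : -2 -7 -7
swap : -2 -7 -7
*    : -2 49
over : -2 49 -2
-    : -2 51
over : -2 51 -2
swap : -2 -2 51
rot  : -2 51 -2
rot  : 51 -2 -2
over : 51 -2 -2 -2
rot  : 51 -2 -2 -2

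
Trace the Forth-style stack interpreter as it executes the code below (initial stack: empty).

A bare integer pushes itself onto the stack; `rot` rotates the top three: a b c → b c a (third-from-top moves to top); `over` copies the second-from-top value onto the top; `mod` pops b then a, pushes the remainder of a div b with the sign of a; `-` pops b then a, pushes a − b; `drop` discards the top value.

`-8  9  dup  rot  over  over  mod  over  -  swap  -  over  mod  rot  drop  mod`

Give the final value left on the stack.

1

-8   -> -8
9    -> -8 9
dup  -> -8 9 9
rot  -> 9 9 -8
over -> 9 9 -8 9
over -> 9 9 -8 9 -8
mod  -> 9 9 -8 1
over -> 9 9 -8 1 -8
-    -> 9 9 -8 9
swap -> 9 9 9 -8
-    -> 9 9 17
over -> 9 9 17 9
mod  -> 9 9 8
rot  -> 9 8 9
drop -> 9 8
mod  -> 1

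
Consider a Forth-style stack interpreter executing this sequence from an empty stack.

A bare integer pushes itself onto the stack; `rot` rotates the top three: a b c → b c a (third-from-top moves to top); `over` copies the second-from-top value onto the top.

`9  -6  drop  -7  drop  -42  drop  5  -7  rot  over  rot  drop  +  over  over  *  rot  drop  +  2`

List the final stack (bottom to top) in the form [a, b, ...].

[12, 2]

9    -> 9
-6   -> 9 -6
drop -> 9
-7   -> 9 -7
drop -> 9
-42  -> 9 -42
drop -> 9
5    -> 9 5
-7   -> 9 5 -7
rot  -> 5 -7 9
over -> 5 -7 9 -7
rot  -> 5 9 -7 -7
drop -> 5 9 -7
+    -> 5 2
over -> 5 2 5
over -> 5 2 5 2
*    -> 5 2 10
rot  -> 2 10 5
drop -> 2 10
+    -> 12
2    -> 12 2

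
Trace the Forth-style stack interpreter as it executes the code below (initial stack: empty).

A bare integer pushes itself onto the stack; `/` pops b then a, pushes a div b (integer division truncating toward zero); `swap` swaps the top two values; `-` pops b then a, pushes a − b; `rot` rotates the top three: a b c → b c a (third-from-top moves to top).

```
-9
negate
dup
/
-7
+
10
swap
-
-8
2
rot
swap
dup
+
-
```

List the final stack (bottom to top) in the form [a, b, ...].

-9     → [-9]
negate → [9]
dup    → [9, 9]
/      → [1]
-7     → [1, -7]
+      → [-6]
10     → [-6, 10]
swap   → [10, -6]
-      → [16]
-8     → [16, -8]
2      → [16, -8, 2]
rot    → [-8, 2, 16]
swap   → [-8, 16, 2]
dup    → [-8, 16, 2, 2]
+      → [-8, 16, 4]
-      → [-8, 12]

[-8, 12]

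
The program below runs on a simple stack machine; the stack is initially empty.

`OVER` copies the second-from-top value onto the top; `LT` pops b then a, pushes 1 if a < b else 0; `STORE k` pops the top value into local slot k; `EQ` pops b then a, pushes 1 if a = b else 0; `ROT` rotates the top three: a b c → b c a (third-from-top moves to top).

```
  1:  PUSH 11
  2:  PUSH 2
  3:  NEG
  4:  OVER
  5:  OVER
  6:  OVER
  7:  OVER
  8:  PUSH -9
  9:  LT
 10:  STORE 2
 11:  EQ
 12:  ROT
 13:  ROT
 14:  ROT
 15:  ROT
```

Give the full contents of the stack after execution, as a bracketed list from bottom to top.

PUSH 11 -> [11]
PUSH 2  -> [11, 2]
NEG     -> [11, -2]
OVER    -> [11, -2, 11]
OVER    -> [11, -2, 11, -2]
OVER    -> [11, -2, 11, -2, 11]
OVER    -> [11, -2, 11, -2, 11, -2]
PUSH -9 -> [11, -2, 11, -2, 11, -2, -9]
LT      -> [11, -2, 11, -2, 11, 0]
STORE 2 -> [11, -2, 11, -2, 11]
EQ      -> [11, -2, 11, 0]
ROT     -> [11, 11, 0, -2]
ROT     -> [11, 0, -2, 11]
ROT     -> [11, -2, 11, 0]
ROT     -> [11, 11, 0, -2]

[11, 11, 0, -2]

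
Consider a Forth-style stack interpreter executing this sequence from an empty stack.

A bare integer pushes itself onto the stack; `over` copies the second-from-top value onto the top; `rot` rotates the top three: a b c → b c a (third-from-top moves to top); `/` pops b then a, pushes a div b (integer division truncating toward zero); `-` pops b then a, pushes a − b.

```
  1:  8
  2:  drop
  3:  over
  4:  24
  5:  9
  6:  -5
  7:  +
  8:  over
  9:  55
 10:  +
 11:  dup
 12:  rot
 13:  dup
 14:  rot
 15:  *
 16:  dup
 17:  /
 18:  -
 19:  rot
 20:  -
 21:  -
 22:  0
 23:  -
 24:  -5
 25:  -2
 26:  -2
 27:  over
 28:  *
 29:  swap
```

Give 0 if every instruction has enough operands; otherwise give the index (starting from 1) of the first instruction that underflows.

3

8    : [8]
drop : []
over  — needs 2 operands, stack has 0 → underflow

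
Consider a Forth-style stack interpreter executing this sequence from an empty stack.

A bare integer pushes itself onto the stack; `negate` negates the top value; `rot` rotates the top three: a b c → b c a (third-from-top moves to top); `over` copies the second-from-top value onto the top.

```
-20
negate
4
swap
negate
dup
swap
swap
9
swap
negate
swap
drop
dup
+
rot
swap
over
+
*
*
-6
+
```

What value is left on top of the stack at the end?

-3526

-20     -20
negate  20
4       20 4
swap    4 20
negate  4 -20
dup     4 -20 -20
swap    4 -20 -20
swap    4 -20 -20
9       4 -20 -20 9
swap    4 -20 9 -20
negate  4 -20 9 20
swap    4 -20 20 9
drop    4 -20 20
dup     4 -20 20 20
+       4 -20 40
rot     -20 40 4
swap    -20 4 40
over    -20 4 40 4
+       -20 4 44
*       -20 176
*       -3520
-6      -3520 -6
+       -3526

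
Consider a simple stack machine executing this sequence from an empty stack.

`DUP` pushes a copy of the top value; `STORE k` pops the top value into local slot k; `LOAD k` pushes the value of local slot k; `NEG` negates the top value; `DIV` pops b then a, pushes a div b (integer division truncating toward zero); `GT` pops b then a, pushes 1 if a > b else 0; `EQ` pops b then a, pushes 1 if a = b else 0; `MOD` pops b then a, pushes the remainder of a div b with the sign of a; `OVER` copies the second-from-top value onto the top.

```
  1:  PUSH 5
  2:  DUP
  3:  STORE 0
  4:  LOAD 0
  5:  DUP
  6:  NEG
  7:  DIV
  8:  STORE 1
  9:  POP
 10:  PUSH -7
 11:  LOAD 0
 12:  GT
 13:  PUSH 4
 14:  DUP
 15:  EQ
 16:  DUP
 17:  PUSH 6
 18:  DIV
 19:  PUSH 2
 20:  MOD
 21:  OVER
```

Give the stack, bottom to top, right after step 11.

[-7, 5]

PUSH 5  -> [5]
DUP     -> [5, 5]
STORE 0 -> [5]
LOAD 0  -> [5, 5]
DUP     -> [5, 5, 5]
NEG     -> [5, 5, -5]
DIV     -> [5, -1]
STORE 1 -> [5]
POP     -> []
PUSH -7 -> [-7]
LOAD 0  -> [-7, 5]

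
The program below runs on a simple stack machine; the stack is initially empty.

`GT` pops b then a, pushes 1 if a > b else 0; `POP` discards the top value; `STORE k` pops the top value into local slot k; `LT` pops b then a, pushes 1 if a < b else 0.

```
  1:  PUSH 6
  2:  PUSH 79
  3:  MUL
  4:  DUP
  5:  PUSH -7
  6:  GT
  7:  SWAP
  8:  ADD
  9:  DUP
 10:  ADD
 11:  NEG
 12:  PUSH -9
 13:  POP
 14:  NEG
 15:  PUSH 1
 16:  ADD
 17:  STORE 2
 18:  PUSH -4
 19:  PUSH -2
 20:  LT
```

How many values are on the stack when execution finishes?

PUSH 6  → 6
PUSH 79 → 6 79
MUL     → 474
DUP     → 474 474
PUSH -7 → 474 474 -7
GT      → 474 1
SWAP    → 1 474
ADD     → 475
DUP     → 475 475
ADD     → 950
NEG     → -950
PUSH -9 → -950 -9
POP     → -950
NEG     → 950
PUSH 1  → 950 1
ADD     → 951
STORE 2 → (empty)
PUSH -4 → -4
PUSH -2 → -4 -2
LT      → 1

1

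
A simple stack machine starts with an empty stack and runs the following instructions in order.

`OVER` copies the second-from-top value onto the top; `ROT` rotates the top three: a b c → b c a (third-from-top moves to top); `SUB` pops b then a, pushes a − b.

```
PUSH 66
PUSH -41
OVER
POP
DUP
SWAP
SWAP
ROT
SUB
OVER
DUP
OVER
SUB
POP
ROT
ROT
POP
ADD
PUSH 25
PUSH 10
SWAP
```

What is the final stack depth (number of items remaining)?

PUSH 66   [66]
PUSH -41  [66, -41]
OVER      [66, -41, 66]
POP       [66, -41]
DUP       [66, -41, -41]
SWAP      [66, -41, -41]
SWAP      [66, -41, -41]
ROT       [-41, -41, 66]
SUB       [-41, -107]
OVER      [-41, -107, -41]
DUP       [-41, -107, -41, -41]
OVER      [-41, -107, -41, -41, -41]
SUB       [-41, -107, -41, 0]
POP       [-41, -107, -41]
ROT       [-107, -41, -41]
ROT       [-41, -41, -107]
POP       [-41, -41]
ADD       [-82]
PUSH 25   [-82, 25]
PUSH 10   [-82, 25, 10]
SWAP      [-82, 10, 25]

3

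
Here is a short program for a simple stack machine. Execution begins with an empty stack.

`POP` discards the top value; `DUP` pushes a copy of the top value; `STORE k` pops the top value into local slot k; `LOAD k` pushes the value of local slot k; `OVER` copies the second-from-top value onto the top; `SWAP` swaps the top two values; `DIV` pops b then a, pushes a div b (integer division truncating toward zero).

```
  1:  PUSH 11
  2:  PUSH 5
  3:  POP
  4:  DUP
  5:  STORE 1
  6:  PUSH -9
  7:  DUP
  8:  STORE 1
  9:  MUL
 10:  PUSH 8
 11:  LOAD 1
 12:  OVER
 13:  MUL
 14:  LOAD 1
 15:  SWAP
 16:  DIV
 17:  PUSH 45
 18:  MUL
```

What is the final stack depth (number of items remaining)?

PUSH 11 → 11
PUSH 5  → 11 5
POP     → 11
DUP     → 11 11
STORE 1 → 11
PUSH -9 → 11 -9
DUP     → 11 -9 -9
STORE 1 → 11 -9
MUL     → -99
PUSH 8  → -99 8
LOAD 1  → -99 8 -9
OVER    → -99 8 -9 8
MUL     → -99 8 -72
LOAD 1  → -99 8 -72 -9
SWAP    → -99 8 -9 -72
DIV     → -99 8 0
PUSH 45 → -99 8 0 45
MUL     → -99 8 0

3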